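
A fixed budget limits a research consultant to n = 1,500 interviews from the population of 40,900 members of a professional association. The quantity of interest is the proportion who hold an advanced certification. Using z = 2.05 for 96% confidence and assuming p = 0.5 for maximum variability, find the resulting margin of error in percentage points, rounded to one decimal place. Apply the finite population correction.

Finite-population factor: (N−n)/(N−1) = (40900−1500)/(40900−1) = 0.9633.
SE(p̂) = √[p(1−p)/n · (N−n)/(N−1)] = √[0.2500/1500 × 0.9633] = 0.01267.
E = z × SE = 2.05 × 0.01267 = 0.02598 ≈ 2.6 percentage points.

2.6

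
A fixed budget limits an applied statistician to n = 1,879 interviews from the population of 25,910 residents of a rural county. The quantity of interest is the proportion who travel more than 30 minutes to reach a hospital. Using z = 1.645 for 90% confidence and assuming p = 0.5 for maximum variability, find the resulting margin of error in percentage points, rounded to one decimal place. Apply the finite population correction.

1.8

Finite-population factor: (N−n)/(N−1) = (25910−1879)/(25910−1) = 0.9275.
SE(p̂) = √[p(1−p)/n · (N−n)/(N−1)] = √[0.2500/1879 × 0.9275] = 0.01111.
E = z × SE = 1.645 × 0.01111 = 0.01827 ≈ 1.8 percentage points.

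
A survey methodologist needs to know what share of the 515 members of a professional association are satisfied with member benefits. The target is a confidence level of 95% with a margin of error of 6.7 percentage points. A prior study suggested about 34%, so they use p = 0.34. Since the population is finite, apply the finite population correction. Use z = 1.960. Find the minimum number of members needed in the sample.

Unadjusted: n₀ = 1.960² × 0.34 × 0.66 / 0.067² ≈ 192.04, so n₀ = 193.
Finite population correction with N = 515: n = n₀ / (1 + (n₀−1)/N) = 193 / (1 + 192/515) = 193 / 1.3728 ≈ 140.59.
Rounding up, n = 141.

141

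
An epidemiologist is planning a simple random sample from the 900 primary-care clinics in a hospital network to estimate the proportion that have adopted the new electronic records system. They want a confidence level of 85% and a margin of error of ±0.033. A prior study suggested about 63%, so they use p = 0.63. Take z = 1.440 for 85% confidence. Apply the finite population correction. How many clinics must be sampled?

Unadjusted: n₀ = 1.440² × 0.63 × 0.37 / 0.033² ≈ 443.85, so n₀ = 444.
Finite population correction with N = 900: n = n₀ / (1 + (n₀−1)/N) = 444 / (1 + 443/900) = 444 / 1.4922 ≈ 297.54.
Rounding up, n = 298.

298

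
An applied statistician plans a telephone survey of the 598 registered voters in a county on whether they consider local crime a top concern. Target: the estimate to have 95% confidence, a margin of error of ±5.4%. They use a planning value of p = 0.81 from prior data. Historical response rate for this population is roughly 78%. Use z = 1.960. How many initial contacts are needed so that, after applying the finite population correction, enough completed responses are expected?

Completed interviews needed (unadjusted): n₀ = 1.960² × 0.1539 / 0.054² ≈ 202.75 → 203.
FPC for N = 598: n = 203 / (1 + 202/598) = 203 / 1.3378 ≈ 151.74 → 152.
At a 78% response rate, contacts needed = 152 / 0.78 ≈ 194.87 → 195.

195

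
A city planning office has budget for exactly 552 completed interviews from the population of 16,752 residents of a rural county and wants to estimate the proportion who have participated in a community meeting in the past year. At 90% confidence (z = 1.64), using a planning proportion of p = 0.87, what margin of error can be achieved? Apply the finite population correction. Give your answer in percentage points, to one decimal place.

2.3

Finite-population factor: (N−n)/(N−1) = (16752−552)/(16752−1) = 0.9671.
SE(p̂) = √[p(1−p)/n · (N−n)/(N−1)] = √[0.1131/552 × 0.9671] = 0.01408.
E = z × SE = 1.64 × 0.01408 = 0.02309 ≈ 2.3 percentage points.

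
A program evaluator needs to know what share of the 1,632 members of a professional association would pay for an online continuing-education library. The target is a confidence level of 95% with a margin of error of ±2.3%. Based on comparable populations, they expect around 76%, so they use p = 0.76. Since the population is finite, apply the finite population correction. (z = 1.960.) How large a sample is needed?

732

Unadjusted: n₀ = 1.960² × 0.76 × 0.24 / 0.023² ≈ 1324.59, so n₀ = 1325.
Finite population correction with N = 1,632: n = n₀ / (1 + (n₀−1)/N) = 1325 / (1 + 1324/1632) = 1325 / 1.8113 ≈ 731.53.
Rounding up, n = 732.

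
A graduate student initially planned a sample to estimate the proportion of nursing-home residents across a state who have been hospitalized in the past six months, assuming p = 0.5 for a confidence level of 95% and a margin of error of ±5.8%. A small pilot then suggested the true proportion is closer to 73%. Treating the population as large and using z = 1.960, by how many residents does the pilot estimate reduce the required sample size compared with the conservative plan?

Conservative (p = 0.5): n = 1.960² × 0.25 / 0.058² ≈ 285.49 → 286.
Using p = 0.73: p(1−p) = 0.1971, so n = 1.960² × 0.1971 / 0.058² ≈ 225.08 → 226.
Reduction: 286 − 226 = 60.

60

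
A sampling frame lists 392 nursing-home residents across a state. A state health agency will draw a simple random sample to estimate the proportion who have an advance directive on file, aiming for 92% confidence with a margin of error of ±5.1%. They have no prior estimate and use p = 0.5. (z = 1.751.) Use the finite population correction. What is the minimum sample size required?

169

Unadjusted: n₀ = 1.751² × 0.50 × 0.50 / 0.051² ≈ 294.69, so n₀ = 295.
Finite population correction with N = 392: n = n₀ / (1 + (n₀−1)/N) = 295 / (1 + 294/392) = 295 / 1.7500 ≈ 168.57.
Rounding up, n = 169.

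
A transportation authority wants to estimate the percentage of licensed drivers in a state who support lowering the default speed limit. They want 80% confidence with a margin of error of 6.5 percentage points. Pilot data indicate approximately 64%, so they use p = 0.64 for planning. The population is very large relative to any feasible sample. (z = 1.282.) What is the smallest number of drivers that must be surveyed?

90

With p = 0.64, p(1−p) = 0.2304.
n = z²·p(1−p)/E² = 1.282² × 0.2304 / 0.065² = 1.6435 × 0.2304 / 0.004225 ≈ 89.63.
Rounding up gives n = 90.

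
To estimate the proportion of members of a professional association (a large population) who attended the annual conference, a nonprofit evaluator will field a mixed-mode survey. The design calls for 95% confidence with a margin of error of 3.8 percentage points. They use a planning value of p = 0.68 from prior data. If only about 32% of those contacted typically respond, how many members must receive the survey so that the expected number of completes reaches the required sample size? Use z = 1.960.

Completed interviews needed: n₀ = 1.960² × 0.2176 / 0.038² ≈ 578.90 → 579.
At a 32% response rate, contacts needed = 579 / 0.32 ≈ 1809.38 → 1810.

1810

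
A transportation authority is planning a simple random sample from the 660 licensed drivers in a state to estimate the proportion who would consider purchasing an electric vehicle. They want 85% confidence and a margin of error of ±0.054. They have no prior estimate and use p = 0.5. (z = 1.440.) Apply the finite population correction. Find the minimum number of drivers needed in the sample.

Unadjusted: n₀ = 1.440² × 0.50 × 0.50 / 0.054² ≈ 177.78, so n₀ = 178.
Finite population correction with N = 660: n = n₀ / (1 + (n₀−1)/N) = 178 / (1 + 177/660) = 178 / 1.2682 ≈ 140.36.
Rounding up, n = 141.

141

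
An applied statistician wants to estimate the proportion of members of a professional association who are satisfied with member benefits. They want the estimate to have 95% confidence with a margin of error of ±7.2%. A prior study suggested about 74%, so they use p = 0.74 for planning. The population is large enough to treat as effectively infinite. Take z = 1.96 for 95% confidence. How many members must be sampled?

With p = 0.74, p(1−p) = 0.1924.
n = z²·p(1−p)/E² = 1.96² × 0.1924 / 0.072² = 3.8416 × 0.1924 / 0.005184 ≈ 142.58.
Rounding up gives n = 143.

143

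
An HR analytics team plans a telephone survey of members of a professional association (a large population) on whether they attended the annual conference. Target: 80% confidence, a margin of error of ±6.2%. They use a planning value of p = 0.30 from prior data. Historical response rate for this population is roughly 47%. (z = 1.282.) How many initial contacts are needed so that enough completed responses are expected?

Completed interviews needed: n₀ = 1.282² × 0.2100 / 0.062² ≈ 89.79 → 90.
At a 47% response rate, contacts needed = 90 / 0.47 ≈ 191.49 → 192.

192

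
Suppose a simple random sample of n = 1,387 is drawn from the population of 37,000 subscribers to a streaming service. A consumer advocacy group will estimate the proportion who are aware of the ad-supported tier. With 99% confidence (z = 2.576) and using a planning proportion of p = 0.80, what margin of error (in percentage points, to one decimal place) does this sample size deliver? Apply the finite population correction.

2.7

Finite-population factor: (N−n)/(N−1) = (37000−1387)/(37000−1) = 0.9625.
SE(p̂) = √[p(1−p)/n · (N−n)/(N−1)] = √[0.1600/1387 × 0.9625] = 0.01054.
E = z × SE = 2.576 × 0.01054 = 0.02714 ≈ 2.7 percentage points.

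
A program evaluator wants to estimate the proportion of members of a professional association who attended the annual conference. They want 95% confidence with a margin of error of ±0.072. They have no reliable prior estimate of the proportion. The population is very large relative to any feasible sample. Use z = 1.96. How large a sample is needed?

186

With no prior estimate, use p = 0.5, giving p(1−p) = 0.25.
n = z²·p(1−p)/E² = 1.96² × 0.2500 / 0.072² = 3.8416 × 0.2500 / 0.005184 ≈ 185.26.
Rounding up gives n = 186.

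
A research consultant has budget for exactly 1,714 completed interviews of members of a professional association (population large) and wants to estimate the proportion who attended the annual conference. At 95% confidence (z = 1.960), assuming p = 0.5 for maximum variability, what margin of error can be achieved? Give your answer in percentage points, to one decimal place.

2.4

SE(p̂) = √[p(1−p)/n] = √[0.2500/1714] = 0.01208.
E = z × SE = 1.960 × 0.01208 = 0.02367, or 2.4 percentage points.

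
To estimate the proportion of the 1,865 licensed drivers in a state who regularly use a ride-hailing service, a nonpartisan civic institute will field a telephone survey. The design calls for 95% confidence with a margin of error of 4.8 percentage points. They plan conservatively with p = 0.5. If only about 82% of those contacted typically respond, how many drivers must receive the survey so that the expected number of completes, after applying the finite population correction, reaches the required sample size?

For 95% confidence, z = 1.96.
Completed interviews needed (unadjusted): n₀ = 1.96² × 0.2500 / 0.048² ≈ 416.84 → 417.
FPC for N = 1,865: n = 417 / (1 + 416/1865) = 417 / 1.2231 ≈ 340.95 → 341.
At an 82% response rate, contacts needed = 341 / 0.82 ≈ 415.85 → 416.

416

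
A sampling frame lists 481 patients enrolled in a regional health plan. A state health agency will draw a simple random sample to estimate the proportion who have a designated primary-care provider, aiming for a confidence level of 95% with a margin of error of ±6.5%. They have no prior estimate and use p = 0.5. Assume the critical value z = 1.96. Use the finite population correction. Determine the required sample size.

155

Unadjusted: n₀ = 1.96² × 0.50 × 0.50 / 0.065² ≈ 227.31, so n₀ = 228.
Finite population correction with N = 481: n = n₀ / (1 + (n₀−1)/N) = 228 / (1 + 227/481) = 228 / 1.4719 ≈ 154.90.
Rounding up, n = 155.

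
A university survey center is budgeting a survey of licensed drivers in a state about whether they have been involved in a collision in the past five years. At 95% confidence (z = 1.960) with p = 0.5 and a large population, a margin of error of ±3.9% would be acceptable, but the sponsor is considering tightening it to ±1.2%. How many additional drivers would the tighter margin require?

At ±3.9%: n = 1.960² × 0.2500 / 0.039² ≈ 631.43 → 632.
At ±1.2%: n = 1.960² × 0.2500 / 0.012² ≈ 6669.44 → 6670.
Additional respondents: 6670 − 632 = 6038.

6038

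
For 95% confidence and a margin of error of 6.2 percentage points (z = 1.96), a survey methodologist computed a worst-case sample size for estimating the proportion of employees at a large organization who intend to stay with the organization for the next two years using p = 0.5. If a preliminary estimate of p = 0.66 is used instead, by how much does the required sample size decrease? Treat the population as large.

25

Conservative (p = 0.5): n = 1.96² × 0.25 / 0.062² ≈ 249.84 → 250.
Using p = 0.66: p(1−p) = 0.2244, so n = 1.96² × 0.2244 / 0.062² ≈ 224.26 → 225.
Reduction: 250 − 225 = 25.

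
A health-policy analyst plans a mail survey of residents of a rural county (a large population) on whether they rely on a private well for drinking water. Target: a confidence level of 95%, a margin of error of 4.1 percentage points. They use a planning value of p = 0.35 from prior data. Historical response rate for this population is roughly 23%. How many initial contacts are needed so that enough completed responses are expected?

2261

For 95% confidence, z = 1.96.
Completed interviews needed: n₀ = 1.96² × 0.2275 / 0.041² ≈ 519.91 → 520.
At a 23% response rate, contacts needed = 520 / 0.23 ≈ 2260.87 → 2261.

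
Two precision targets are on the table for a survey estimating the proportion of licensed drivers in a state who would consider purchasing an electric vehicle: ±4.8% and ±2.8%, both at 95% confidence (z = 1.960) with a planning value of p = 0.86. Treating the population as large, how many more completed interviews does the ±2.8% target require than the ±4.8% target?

At ±4.8%: n = 1.960² × 0.1204 / 0.048² ≈ 200.75 → 201.
At ±2.8%: n = 1.960² × 0.1204 / 0.028² ≈ 589.96 → 590.
Additional respondents: 590 − 201 = 389.

389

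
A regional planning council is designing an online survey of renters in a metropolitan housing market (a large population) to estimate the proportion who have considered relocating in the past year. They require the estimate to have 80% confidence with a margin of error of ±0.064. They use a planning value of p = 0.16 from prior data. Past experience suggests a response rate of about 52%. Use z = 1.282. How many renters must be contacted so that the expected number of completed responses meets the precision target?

Completed interviews needed: n₀ = 1.282² × 0.1344 / 0.064² ≈ 53.93 → 54.
At a 52% response rate, contacts needed = 54 / 0.52 ≈ 103.85 → 104.

104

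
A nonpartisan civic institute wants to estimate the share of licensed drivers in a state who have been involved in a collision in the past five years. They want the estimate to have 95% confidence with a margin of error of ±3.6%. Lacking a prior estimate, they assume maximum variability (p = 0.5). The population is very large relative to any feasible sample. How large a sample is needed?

For 95% confidence, z = 1.960.
With p = 0.5, p(1−p) = 0.25.
n = z²·p(1−p)/E² = 1.960² × 0.2500 / 0.036² = 3.8416 × 0.2500 / 0.001296 ≈ 741.05.
Rounding up gives n = 742.

742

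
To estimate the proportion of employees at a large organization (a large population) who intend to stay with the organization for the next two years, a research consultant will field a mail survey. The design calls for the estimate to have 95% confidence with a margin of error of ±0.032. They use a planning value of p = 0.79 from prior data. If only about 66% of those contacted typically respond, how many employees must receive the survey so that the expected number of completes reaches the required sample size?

944

For 95% confidence, z = 1.96.
Completed interviews needed: n₀ = 1.96² × 0.1659 / 0.032² ≈ 622.38 → 623.
At a 66% response rate, contacts needed = 623 / 0.66 ≈ 943.94 → 944.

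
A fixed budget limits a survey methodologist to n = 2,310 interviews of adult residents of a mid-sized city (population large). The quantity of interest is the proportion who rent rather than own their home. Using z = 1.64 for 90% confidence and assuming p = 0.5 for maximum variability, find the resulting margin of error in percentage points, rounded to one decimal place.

SE(p̂) = √[p(1−p)/n] = √[0.2500/2310] = 0.01040.
E = z × SE = 1.64 × 0.01040 = 0.01706, or 1.7 percentage points.

1.7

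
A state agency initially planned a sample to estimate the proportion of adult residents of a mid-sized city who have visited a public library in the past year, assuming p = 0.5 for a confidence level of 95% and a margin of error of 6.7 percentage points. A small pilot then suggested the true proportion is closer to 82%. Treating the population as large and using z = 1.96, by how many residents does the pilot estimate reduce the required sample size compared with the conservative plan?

87

Conservative (p = 0.5): n = 1.96² × 0.25 / 0.067² ≈ 213.95 → 214.
Using p = 0.82: p(1−p) = 0.1476, so n = 1.96² × 0.1476 / 0.067² ≈ 126.31 → 127.
Reduction: 214 − 127 = 87.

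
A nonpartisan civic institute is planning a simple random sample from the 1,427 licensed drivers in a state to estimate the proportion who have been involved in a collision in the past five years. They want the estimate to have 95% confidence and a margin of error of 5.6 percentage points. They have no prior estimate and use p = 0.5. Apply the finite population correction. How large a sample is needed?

253

For 95% confidence, z = 1.96.
Unadjusted: n₀ = 1.96² × 0.50 × 0.50 / 0.056² ≈ 306.25, so n₀ = 307.
Finite population correction with N = 1,427: n = n₀ / (1 + (n₀−1)/N) = 307 / (1 + 306/1427) = 307 / 1.2144 ≈ 252.79.
Rounding up, n = 253.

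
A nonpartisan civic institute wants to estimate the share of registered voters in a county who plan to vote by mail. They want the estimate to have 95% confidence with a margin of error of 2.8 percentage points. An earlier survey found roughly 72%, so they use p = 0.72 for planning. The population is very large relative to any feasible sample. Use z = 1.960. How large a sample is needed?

With p = 0.72, p(1−p) = 0.2016.
n = z²·p(1−p)/E² = 1.960² × 0.2016 / 0.028² = 3.8416 × 0.2016 / 0.000784 ≈ 987.84.
Rounding up gives n = 988.

988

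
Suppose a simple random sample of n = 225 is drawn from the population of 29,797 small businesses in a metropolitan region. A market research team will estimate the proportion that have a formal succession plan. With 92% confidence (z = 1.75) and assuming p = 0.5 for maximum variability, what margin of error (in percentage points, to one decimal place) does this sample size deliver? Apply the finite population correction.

5.8

Finite-population factor: (N−n)/(N−1) = (29797−225)/(29797−1) = 0.9925.
SE(p̂) = √[p(1−p)/n · (N−n)/(N−1)] = √[0.2500/225 × 0.9925] = 0.03321.
E = z × SE = 1.75 × 0.03321 = 0.05811 ≈ 5.8 percentage points.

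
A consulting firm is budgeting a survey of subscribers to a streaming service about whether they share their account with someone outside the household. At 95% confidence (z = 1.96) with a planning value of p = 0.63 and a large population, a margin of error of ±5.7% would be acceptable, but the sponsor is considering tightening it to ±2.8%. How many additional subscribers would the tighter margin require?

867

At ±5.7%: n = 1.96² × 0.2331 / 0.057² ≈ 275.62 → 276.
At ±2.8%: n = 1.96² × 0.2331 / 0.028² ≈ 1142.19 → 1143.
Additional respondents: 1143 − 276 = 867.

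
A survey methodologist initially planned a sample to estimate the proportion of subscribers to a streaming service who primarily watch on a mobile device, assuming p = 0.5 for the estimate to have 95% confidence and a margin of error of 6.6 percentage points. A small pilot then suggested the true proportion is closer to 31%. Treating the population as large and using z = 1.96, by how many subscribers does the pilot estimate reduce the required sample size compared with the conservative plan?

Conservative (p = 0.5): n = 1.96² × 0.25 / 0.066² ≈ 220.48 → 221.
Using p = 0.31: p(1−p) = 0.2139, so n = 1.96² × 0.2139 / 0.066² ≈ 188.64 → 189.
Reduction: 221 − 189 = 32.

32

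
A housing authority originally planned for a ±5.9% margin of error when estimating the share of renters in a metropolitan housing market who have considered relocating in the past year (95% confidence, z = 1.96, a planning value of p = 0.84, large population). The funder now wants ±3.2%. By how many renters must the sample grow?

At ±5.9%: n = 1.96² × 0.1344 / 0.059² ≈ 148.32 → 149.
At ±3.2%: n = 1.96² × 0.1344 / 0.032² ≈ 504.21 → 505.
Additional respondents: 505 − 149 = 356.

356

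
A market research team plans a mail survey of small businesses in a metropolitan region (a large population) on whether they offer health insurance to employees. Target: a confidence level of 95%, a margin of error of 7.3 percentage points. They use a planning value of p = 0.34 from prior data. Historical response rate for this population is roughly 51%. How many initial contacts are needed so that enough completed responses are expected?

318

For 95% confidence, z = 1.96.
Completed interviews needed: n₀ = 1.96² × 0.2244 / 0.073² ≈ 161.77 → 162.
At a 51% response rate, contacts needed = 162 / 0.51 ≈ 317.65 → 318.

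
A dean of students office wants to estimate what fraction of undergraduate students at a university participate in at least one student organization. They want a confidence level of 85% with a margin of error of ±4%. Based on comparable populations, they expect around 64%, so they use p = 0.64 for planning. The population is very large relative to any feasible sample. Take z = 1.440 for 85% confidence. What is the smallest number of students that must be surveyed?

299

With p = 0.64, p(1−p) = 0.2304.
n = z²·p(1−p)/E² = 1.440² × 0.2304 / 0.040² = 2.0736 × 0.2304 / 0.001600 ≈ 298.60.
Rounding up gives n = 299.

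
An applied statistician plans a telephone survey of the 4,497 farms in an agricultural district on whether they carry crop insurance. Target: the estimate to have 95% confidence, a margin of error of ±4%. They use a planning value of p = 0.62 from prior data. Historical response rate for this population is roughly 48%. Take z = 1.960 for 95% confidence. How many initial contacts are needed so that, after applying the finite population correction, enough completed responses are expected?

1048

Completed interviews needed (unadjusted): n₀ = 1.960² × 0.2356 / 0.040² ≈ 565.68 → 566.
FPC for N = 4,497: n = 566 / (1 + 565/4497) = 566 / 1.1256 ≈ 502.83 → 503.
At a 48% response rate, contacts needed = 503 / 0.48 ≈ 1047.92 → 1048.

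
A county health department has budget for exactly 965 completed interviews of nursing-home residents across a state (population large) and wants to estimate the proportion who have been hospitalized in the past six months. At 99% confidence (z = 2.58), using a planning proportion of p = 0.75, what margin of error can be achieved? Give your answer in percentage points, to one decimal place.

SE(p̂) = √[p(1−p)/n] = √[0.1875/965] = 0.01394.
E = z × SE = 2.58 × 0.01394 = 0.03596, or 3.6 percentage points.

3.6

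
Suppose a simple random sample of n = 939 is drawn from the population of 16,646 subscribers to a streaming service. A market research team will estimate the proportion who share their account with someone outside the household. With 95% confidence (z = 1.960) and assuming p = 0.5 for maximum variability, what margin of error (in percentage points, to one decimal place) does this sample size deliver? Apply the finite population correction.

3.1

Finite-population factor: (N−n)/(N−1) = (16646−939)/(16646−1) = 0.9436.
SE(p̂) = √[p(1−p)/n · (N−n)/(N−1)] = √[0.2500/939 × 0.9436] = 0.01585.
E = z × SE = 1.960 × 0.01585 = 0.03107 ≈ 3.1 percentage points.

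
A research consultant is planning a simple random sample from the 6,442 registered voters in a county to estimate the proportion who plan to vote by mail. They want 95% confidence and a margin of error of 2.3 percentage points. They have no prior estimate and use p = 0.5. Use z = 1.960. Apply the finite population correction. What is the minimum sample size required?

1417

Unadjusted: n₀ = 1.960² × 0.50 × 0.50 / 0.023² ≈ 1815.50, so n₀ = 1816.
Finite population correction with N = 6,442: n = n₀ / (1 + (n₀−1)/N) = 1816 / (1 + 1815/6442) = 1816 / 1.2817 ≈ 1416.82.
Rounding up, n = 1417.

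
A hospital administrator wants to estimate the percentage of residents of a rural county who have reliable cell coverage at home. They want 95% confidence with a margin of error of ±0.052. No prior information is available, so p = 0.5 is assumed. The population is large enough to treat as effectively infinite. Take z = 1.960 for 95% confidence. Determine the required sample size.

356

With p = 0.5, p(1−p) = 0.25.
n = z²·p(1−p)/E² = 1.960² × 0.2500 / 0.052² = 3.8416 × 0.2500 / 0.002704 ≈ 355.18.
Rounding up gives n = 356.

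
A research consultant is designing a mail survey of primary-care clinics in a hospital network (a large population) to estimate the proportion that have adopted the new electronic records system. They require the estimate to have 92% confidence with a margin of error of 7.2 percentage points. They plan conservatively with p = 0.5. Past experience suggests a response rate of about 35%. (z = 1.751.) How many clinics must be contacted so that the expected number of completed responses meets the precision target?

Completed interviews needed: n₀ = 1.751² × 0.2500 / 0.072² ≈ 147.86 → 148.
At a 35% response rate, contacts needed = 148 / 0.35 ≈ 422.86 → 423.

423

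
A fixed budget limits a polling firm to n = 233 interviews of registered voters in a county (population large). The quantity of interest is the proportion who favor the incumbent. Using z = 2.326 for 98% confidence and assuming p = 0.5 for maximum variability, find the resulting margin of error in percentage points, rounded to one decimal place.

SE(p̂) = √[p(1−p)/n] = √[0.2500/233] = 0.03276.
E = z × SE = 2.326 × 0.03276 = 0.07619, or 7.6 percentage points.

7.6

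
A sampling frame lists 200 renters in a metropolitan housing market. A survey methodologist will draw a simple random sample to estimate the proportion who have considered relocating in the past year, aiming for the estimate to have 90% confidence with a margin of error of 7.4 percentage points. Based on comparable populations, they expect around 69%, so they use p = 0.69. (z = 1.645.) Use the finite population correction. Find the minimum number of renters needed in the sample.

70

Unadjusted: n₀ = 1.645² × 0.69 × 0.31 / 0.074² ≈ 105.70, so n₀ = 106.
Finite population correction with N = 200: n = n₀ / (1 + (n₀−1)/N) = 106 / (1 + 105/200) = 106 / 1.5250 ≈ 69.51.
Rounding up, n = 70.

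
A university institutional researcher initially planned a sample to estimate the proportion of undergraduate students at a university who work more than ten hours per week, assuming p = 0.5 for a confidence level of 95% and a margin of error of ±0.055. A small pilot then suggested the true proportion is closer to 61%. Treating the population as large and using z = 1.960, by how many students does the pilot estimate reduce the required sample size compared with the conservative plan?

Conservative (p = 0.5): n = 1.960² × 0.25 / 0.055² ≈ 317.49 → 318.
Using p = 0.61: p(1−p) = 0.2379, so n = 1.960² × 0.2379 / 0.055² ≈ 302.12 → 303.
Reduction: 318 − 303 = 15.

15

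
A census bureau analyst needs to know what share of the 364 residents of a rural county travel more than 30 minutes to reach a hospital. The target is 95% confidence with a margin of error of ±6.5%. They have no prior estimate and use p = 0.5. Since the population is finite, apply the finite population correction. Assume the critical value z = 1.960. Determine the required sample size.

141

Unadjusted: n₀ = 1.960² × 0.50 × 0.50 / 0.065² ≈ 227.31, so n₀ = 228.
Finite population correction with N = 364: n = n₀ / (1 + (n₀−1)/N) = 228 / (1 + 227/364) = 228 / 1.6236 ≈ 140.43.
Rounding up, n = 141.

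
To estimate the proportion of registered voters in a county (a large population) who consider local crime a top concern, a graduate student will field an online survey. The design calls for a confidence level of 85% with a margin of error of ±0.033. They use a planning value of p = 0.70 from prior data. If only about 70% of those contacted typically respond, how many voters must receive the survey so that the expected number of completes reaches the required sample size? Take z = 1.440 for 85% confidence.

Completed interviews needed: n₀ = 1.440² × 0.2100 / 0.033² ≈ 399.87 → 400.
At a 70% response rate, contacts needed = 400 / 0.70 ≈ 571.43 → 572.

572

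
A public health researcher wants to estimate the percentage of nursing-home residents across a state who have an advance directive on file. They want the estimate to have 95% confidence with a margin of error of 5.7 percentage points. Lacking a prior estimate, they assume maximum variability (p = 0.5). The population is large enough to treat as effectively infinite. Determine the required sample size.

For 95% confidence, z = 1.960.
With p = 0.5, p(1−p) = 0.25.
n = z²·p(1−p)/E² = 1.960² × 0.2500 / 0.057² = 3.8416 × 0.2500 / 0.003249 ≈ 295.60.
Rounding up gives n = 296.

296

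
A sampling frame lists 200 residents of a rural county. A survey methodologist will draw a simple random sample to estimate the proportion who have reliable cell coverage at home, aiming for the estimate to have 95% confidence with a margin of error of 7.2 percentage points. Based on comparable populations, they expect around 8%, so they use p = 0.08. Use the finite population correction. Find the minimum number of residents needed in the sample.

44

For 95% confidence, z = 1.960.
Unadjusted: n₀ = 1.960² × 0.08 × 0.92 / 0.072² ≈ 54.54, so n₀ = 55.
Finite population correction with N = 200: n = n₀ / (1 + (n₀−1)/N) = 55 / (1 + 54/200) = 55 / 1.2700 ≈ 43.31.
Rounding up, n = 44.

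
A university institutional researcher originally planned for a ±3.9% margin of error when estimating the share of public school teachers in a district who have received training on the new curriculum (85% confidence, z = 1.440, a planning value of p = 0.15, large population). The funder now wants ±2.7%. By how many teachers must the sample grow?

189

At ±3.9%: n = 1.440² × 0.1275 / 0.039² ≈ 173.82 → 174.
At ±2.7%: n = 1.440² × 0.1275 / 0.027² ≈ 362.67 → 363.
Additional respondents: 363 − 174 = 189.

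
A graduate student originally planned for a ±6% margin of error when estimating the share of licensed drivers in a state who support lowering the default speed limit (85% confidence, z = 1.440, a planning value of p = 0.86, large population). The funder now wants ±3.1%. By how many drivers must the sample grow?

190

At ±6%: n = 1.440² × 0.1204 / 0.060² ≈ 69.35 → 70.
At ±3.1%: n = 1.440² × 0.1204 / 0.031² ≈ 259.79 → 260.
Additional respondents: 260 − 70 = 190.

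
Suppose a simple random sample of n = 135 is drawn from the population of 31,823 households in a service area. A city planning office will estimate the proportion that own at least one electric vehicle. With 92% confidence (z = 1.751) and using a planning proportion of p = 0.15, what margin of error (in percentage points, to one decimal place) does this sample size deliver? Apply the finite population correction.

Finite-population factor: (N−n)/(N−1) = (31823−135)/(31823−1) = 0.9958.
SE(p̂) = √[p(1−p)/n · (N−n)/(N−1)] = √[0.1275/135 × 0.9958] = 0.03067.
E = z × SE = 1.751 × 0.03067 = 0.05370 ≈ 5.4 percentage points.

5.4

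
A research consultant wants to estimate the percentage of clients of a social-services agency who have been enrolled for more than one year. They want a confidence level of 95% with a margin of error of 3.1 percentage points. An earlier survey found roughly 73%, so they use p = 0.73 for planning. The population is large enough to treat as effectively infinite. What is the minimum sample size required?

For 95% confidence, z = 1.96.
With p = 0.73, p(1−p) = 0.1971.
n = z²·p(1−p)/E² = 1.96² × 0.1971 / 0.031² = 3.8416 × 0.1971 / 0.000961 ≈ 787.91.
Rounding up gives n = 788.

788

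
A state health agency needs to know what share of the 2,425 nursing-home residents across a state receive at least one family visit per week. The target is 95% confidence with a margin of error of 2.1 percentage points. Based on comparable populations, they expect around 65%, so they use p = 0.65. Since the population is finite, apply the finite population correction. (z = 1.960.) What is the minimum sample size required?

Unadjusted: n₀ = 1.960² × 0.65 × 0.35 / 0.021² ≈ 1981.78, so n₀ = 1982.
Finite population correction with N = 2,425: n = n₀ / (1 + (n₀−1)/N) = 1982 / (1 + 1981/2425) = 1982 / 1.8169 ≈ 1090.86.
Rounding up, n = 1091.

1091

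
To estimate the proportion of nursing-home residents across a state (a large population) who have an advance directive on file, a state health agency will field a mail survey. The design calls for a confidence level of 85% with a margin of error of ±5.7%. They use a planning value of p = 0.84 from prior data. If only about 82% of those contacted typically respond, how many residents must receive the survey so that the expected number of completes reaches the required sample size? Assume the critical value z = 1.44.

105

Completed interviews needed: n₀ = 1.44² × 0.1344 / 0.057² ≈ 85.78 → 86.
At an 82% response rate, contacts needed = 86 / 0.82 ≈ 104.88 → 105.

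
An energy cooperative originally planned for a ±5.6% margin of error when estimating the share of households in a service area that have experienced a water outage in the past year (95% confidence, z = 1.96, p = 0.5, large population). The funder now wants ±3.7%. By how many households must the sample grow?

At ±5.6%: n = 1.96² × 0.2500 / 0.056² ≈ 306.25 → 307.
At ±3.7%: n = 1.96² × 0.2500 / 0.037² ≈ 701.53 → 702.
Additional respondents: 702 − 307 = 395.

395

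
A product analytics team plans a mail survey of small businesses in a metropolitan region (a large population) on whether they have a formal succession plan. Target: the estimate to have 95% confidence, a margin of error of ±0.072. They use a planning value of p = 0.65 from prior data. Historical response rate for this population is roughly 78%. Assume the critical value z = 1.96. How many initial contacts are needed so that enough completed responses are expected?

217

Completed interviews needed: n₀ = 1.96² × 0.2275 / 0.072² ≈ 168.59 → 169.
At a 78% response rate, contacts needed = 169 / 0.78 ≈ 216.67 → 217.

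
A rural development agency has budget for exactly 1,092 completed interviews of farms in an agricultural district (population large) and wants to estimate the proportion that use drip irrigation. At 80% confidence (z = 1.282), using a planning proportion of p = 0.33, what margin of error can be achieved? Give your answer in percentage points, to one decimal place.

SE(p̂) = √[p(1−p)/n] = √[0.2211/1092] = 0.01423.
E = z × SE = 1.282 × 0.01423 = 0.01824, or 1.8 percentage points.

1.8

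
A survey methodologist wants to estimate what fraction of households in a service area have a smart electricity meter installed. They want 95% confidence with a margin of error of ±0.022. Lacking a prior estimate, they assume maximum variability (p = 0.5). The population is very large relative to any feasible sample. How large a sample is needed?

For 95% confidence, z = 1.960.
With p = 0.5, p(1−p) = 0.25.
n = z²·p(1−p)/E² = 1.960² × 0.2500 / 0.022² = 3.8416 × 0.2500 / 0.000484 ≈ 1984.30.
Rounding up gives n = 1985.

1985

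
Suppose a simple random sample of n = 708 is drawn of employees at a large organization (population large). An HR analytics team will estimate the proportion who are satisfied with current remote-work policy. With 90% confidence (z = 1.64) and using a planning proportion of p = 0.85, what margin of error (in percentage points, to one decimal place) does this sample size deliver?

2.2

SE(p̂) = √[p(1−p)/n] = √[0.1275/708] = 0.01342.
E = z × SE = 1.64 × 0.01342 = 0.02201, or 2.2 percentage points.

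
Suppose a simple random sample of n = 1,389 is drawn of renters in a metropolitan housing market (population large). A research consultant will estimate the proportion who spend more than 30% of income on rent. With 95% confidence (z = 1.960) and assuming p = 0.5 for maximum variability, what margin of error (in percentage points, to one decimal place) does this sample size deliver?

2.6

SE(p̂) = √[p(1−p)/n] = √[0.2500/1389] = 0.01342.
E = z × SE = 1.960 × 0.01342 = 0.02630, or 2.6 percentage points.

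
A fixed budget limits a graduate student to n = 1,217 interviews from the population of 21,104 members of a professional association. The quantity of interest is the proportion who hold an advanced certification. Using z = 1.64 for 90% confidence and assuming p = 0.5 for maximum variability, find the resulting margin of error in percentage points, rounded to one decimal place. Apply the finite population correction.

Finite-population factor: (N−n)/(N−1) = (21104−1217)/(21104−1) = 0.9424.
SE(p̂) = √[p(1−p)/n · (N−n)/(N−1)] = √[0.2500/1217 × 0.9424] = 0.01391.
E = z × SE = 1.64 × 0.01391 = 0.02282 ≈ 2.3 percentage points.

2.3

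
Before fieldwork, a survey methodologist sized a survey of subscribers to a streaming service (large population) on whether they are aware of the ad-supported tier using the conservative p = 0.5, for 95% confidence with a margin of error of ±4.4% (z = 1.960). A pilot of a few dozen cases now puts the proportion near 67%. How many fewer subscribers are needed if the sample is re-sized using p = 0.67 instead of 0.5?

58

Conservative (p = 0.5): n = 1.960² × 0.25 / 0.044² ≈ 496.07 → 497.
Using p = 0.67: p(1−p) = 0.2211, so n = 1.960² × 0.2211 / 0.044² ≈ 438.73 → 439.
Reduction: 497 − 439 = 58.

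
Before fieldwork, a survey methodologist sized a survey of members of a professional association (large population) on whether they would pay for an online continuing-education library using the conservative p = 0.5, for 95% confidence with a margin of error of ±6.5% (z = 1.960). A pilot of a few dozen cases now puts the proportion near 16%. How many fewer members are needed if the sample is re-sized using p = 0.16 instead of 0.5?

Conservative (p = 0.5): n = 1.960² × 0.25 / 0.065² ≈ 227.31 → 228.
Using p = 0.16: p(1−p) = 0.1344, so n = 1.960² × 0.1344 / 0.065² ≈ 122.20 → 123.
Reduction: 228 − 123 = 105.

105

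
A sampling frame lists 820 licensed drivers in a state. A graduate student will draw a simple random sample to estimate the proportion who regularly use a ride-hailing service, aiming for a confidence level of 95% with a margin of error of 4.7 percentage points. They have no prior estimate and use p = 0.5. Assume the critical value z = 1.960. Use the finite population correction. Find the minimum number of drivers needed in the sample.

285

Unadjusted: n₀ = 1.960² × 0.50 × 0.50 / 0.047² ≈ 434.77, so n₀ = 435.
Finite population correction with N = 820: n = n₀ / (1 + (n₀−1)/N) = 435 / (1 + 434/820) = 435 / 1.5293 ≈ 284.45.
Rounding up, n = 285.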